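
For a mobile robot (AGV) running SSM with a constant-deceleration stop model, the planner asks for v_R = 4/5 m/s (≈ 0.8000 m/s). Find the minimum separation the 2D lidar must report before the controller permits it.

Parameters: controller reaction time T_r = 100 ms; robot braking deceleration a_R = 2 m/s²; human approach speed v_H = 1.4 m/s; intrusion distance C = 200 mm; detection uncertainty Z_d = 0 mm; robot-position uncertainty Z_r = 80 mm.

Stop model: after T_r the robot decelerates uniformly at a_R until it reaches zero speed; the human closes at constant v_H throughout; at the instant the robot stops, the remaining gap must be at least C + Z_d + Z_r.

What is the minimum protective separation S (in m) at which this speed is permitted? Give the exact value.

T_s = v_R/a_R = (4/5)/2 = 0.4000 s
robot in T_r: 0.8000·0.1000 = 0.0800 m
robot covers 0.8000·0.4000 − ½·2.0000·0.4000² = 0.1600 m while stopping
human closes 1.4000·0.5000 = 0.7000 m
residual clearance needed = 0.2000+0.0000+0.0800 = 0.2800 m
S_min ≈ 0.0800+0.1600+0.7000+0.2800  ⇒  S_min = 61/50 m

S_min = 61/50 m = 1.2200 m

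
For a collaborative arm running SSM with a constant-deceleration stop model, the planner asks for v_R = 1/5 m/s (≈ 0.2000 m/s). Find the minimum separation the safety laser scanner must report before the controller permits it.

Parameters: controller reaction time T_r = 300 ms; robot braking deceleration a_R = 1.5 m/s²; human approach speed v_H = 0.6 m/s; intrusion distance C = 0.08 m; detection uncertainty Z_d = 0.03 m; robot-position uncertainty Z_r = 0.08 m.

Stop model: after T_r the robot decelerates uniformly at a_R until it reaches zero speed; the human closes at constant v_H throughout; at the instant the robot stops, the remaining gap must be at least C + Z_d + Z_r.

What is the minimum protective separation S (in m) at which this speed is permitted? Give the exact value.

S_min = 157/300 m = 0.5233 m

stop time T_s = (1/5)/(3/2) = 0.1333 s
robot in T_r: 0.2000·0.3000 = 0.0600 m
robot under decel: 0.2000²/(2·1.5000) = 0.0133 m
person approaches 0.6000·(0.3000+0.1333) = 0.2600 m
residual clearance needed = 0.0800+0.0300+0.0800 = 0.1900 m
S_min ≈ 0.0600+0.0133+0.2600+0.1900  ⇒  S_min = 157/300 m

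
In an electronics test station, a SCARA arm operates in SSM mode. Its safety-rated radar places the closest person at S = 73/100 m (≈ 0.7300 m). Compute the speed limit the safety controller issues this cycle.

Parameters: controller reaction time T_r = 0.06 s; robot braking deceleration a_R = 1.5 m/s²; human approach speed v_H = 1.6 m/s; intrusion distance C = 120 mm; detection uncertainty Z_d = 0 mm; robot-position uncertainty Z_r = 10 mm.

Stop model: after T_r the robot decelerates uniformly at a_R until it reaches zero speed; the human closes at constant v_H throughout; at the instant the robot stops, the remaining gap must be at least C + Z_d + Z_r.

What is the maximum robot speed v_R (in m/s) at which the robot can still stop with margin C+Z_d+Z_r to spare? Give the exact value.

collect terms ⇒ (1/3)·v_R² + (169/150)·v_R + (-63/125) = 0
  disc = (169/150)² − 4·(1/3)·(-63/125) = 43681/22500 ; √disc = 209/150
  v_R = (−(169/150) + 209/150) / (2·(1/3)) = 2/5 m/s
check:
T_s = v_R/a_R = (2/5)/(3/2) = 0.2667 s
robot covers v_R·T_r = 0.4000·0.0600 = 0.0240 m before braking
robot under decel: 0.4000²/(2·1.5000) = 0.0533 m
human over T_r+T_s: 1.6000·(0.0600+0.2667) = 0.5227 m
residual clearance needed = 0.1200+0.0000+0.0100 = 0.1300 m
sum ≈ 0.0240+0.0533+0.5227+0.1300 ≈ 0.7300 m = S ✓

v_R_max = 2/5 m/s = 0.4000 m/s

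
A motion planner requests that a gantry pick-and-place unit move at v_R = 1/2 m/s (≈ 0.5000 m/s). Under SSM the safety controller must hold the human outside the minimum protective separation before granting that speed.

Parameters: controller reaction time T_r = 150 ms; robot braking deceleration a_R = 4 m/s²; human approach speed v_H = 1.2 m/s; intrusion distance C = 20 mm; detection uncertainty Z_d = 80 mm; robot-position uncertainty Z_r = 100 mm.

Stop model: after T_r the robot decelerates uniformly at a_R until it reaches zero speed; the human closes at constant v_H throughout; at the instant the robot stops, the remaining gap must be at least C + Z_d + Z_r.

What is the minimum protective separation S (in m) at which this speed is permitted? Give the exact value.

S_min = 509/800 m = 0.6362 m

stop time T_s = (1/2)/4 = 0.1250 s
robot in T_r: 0.5000·0.1500 = 0.0750 m
robot under decel: 0.5000²/(2·4.0000) = 0.0312 m
human over T_r+T_s: 1.2000·(0.1500+0.1250) = 0.3300 m
residual clearance needed = 0.0200+0.0800+0.1000 = 0.2000 m
S_min ≈ 0.0750+0.0312+0.3300+0.2000  ⇒  S_min = 509/800 m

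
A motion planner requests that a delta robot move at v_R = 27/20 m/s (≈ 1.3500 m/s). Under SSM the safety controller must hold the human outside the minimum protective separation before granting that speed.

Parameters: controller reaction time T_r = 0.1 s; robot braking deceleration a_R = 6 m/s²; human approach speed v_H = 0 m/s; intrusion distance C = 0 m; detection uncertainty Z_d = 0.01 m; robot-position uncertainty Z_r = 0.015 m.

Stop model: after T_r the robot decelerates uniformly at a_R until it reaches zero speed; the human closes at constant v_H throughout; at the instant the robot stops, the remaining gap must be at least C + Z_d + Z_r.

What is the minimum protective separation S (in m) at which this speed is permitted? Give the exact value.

stop time T_s = (27/20)/6 = 0.2250 s
reaction-phase robot travel = 1.3500·0.1000 = 0.1350 m
robot covers 1.3500·0.2250 − ½·6.0000·0.2250² = 0.1519 m while stopping
person approaches 0.0000·(0.1000+0.2250) = 0.0000 m
C+Z_d+Z_r = 0.0000+0.0100+0.0150 = 0.0250 m
S_min ≈ 0.1350+0.1519+0.0000+0.0250  ⇒  S_min = 499/1600 m

S_min = 499/1600 m = 0.3119 m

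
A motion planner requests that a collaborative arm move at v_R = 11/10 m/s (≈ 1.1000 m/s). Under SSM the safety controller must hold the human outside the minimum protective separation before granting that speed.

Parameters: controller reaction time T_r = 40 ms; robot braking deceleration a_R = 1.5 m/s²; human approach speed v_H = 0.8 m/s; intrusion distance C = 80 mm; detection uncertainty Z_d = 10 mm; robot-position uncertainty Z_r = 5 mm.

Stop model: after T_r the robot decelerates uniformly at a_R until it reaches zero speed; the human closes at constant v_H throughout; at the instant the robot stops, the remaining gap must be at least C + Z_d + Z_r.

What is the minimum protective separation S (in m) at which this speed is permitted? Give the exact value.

stop time T_s = (11/10)/(3/2) = 0.7333 s
robot covers v_R·T_r = 1.1000·0.0400 = 0.0440 m before braking
braking distance = 1.1000²/(2·1.5000) = 0.4033 m
human closes 0.8000·0.7733 = 0.6187 m
C+Z_d+Z_r = 0.0800+0.0100+0.0050 = 0.0950 m
S_min ≈ 0.0440+0.4033+0.6187+0.0950  ⇒  S_min = 1161/1000 m

S_min = 1161/1000 m = 1.1610 m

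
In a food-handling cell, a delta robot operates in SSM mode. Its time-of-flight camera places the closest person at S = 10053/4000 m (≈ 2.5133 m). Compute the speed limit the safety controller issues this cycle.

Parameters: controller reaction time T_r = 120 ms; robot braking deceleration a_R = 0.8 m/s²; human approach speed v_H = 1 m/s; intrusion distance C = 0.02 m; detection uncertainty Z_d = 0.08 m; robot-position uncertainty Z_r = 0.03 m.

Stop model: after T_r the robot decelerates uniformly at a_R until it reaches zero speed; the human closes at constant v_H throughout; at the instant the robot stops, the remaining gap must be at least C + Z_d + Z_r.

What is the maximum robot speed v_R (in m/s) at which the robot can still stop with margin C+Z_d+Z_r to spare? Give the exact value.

v_R_max = 11/10 m/s = 1.1000 m/s

at the boundary: (5/8)·v² + (137/100)·v + (-9053/4000) = 0
  disc = (137/100)² − 4·(5/8)·(-9053/4000) = 301401/40000 ; √disc = 549/200
  v_R = (−(137/100) + 549/200) / (2·(5/8)) = 11/10 m/s
check:
braking lasts T_s = (11/10)/(4/5) = 1.3750 s
reaction-phase robot travel = 1.1000·0.1200 = 0.1320 m
robot under decel: 1.1000²/(2·0.8000) = 0.7562 m
human over T_r+T_s: 1.0000·(0.1200+1.3750) = 1.4950 m
residual clearance needed = 0.0200+0.0800+0.0300 = 0.1300 m
sum ≈ 0.1320+0.7562+1.4950+0.1300 ≈ 2.5133 m = S ✓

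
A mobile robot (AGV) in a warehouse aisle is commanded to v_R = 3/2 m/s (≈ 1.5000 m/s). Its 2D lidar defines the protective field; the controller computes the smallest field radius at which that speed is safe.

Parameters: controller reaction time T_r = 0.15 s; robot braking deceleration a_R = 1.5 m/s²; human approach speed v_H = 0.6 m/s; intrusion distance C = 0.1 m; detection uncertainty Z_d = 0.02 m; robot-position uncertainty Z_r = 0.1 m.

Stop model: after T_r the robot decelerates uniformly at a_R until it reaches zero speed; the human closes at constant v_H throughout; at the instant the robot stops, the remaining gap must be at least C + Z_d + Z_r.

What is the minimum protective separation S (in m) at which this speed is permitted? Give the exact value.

S_min = 377/200 m = 1.8850 m

braking lasts T_s = (3/2)/(3/2) = 1.0000 s
robot in T_r: 1.5000·0.1500 = 0.2250 m
braking distance = 1.5000²/(2·1.5000) = 0.7500 m
human closes 0.6000·1.1500 = 0.6900 m
C+Z_d+Z_r = 0.1000+0.0200+0.1000 = 0.2200 m
S_min ≈ 0.2250+0.7500+0.6900+0.2200  ⇒  S_min = 377/200 m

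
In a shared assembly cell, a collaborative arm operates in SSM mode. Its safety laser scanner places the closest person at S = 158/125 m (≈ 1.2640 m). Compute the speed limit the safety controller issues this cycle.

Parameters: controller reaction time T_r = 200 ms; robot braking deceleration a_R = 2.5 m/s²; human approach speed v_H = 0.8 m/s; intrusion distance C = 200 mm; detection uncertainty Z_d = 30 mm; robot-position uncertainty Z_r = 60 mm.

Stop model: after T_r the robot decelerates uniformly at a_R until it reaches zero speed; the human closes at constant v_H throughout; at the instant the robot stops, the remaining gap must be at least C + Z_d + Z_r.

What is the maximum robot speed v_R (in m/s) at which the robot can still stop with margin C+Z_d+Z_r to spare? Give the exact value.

collect terms ⇒ (1/5)·v_R² + (13/25)·v_R + (-407/500) = 0
  disc = (13/25)² − 4·(1/5)·(-407/500) = 576/625 ; √disc = 24/25
  v_R = (−(13/25) + 24/25) / (2·(1/5)) = 11/10 m/s
check:
T_s = v_R/a_R = (11/10)/(5/2) = 0.4400 s
reaction-phase robot travel = 1.1000·0.2000 = 0.2200 m
robot covers 1.1000·0.4400 − ½·2.5000·0.4400² = 0.2420 m while stopping
human over T_r+T_s: 0.8000·(0.2000+0.4400) = 0.5120 m
margins: 0.2000+0.0300+0.0600 = 0.2900 m
sum ≈ 0.2200+0.2420+0.5120+0.2900 ≈ 1.2640 m = S ✓

v_R_max = 11/10 m/s = 1.1000 m/s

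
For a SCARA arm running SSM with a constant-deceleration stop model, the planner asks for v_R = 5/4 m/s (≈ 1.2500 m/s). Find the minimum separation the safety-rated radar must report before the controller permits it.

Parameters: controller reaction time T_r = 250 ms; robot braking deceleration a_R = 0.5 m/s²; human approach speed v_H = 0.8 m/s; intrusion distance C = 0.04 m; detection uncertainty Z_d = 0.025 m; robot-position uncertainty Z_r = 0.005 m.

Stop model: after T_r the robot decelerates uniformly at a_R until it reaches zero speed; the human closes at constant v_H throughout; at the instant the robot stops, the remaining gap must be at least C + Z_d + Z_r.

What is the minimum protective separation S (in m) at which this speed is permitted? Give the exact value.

S_min = 829/200 m = 4.1450 m

braking lasts T_s = (5/4)/(1/2) = 2.5000 s
robot in T_r: 1.2500·0.2500 = 0.3125 m
robot covers 1.2500·2.5000 − ½·0.5000·2.5000² = 1.5625 m while stopping
human closes 0.8000·2.7500 = 2.2000 m
margins: 0.0400+0.0250+0.0050 = 0.0700 m
S_min ≈ 0.3125+1.5625+2.2000+0.0700  ⇒  S_min = 829/200 m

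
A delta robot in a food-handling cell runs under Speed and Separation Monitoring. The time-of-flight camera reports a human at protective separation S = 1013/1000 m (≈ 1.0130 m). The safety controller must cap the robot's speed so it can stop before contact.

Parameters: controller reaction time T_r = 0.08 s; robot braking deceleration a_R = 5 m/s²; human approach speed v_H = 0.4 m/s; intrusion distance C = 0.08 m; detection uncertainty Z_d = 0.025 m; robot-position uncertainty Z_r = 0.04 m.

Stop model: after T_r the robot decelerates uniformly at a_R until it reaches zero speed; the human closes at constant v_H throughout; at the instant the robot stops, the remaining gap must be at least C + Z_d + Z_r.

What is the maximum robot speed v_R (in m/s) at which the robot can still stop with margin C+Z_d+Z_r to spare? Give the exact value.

v_R_max = 11/5 m/s = 2.2000 m/s

collect terms ⇒ (1/10)·v_R² + (4/25)·v_R + (-209/250) = 0
  disc = (4/25)² − 4·(1/10)·(-209/250) = 9/25 ; √disc = 3/5
  v_R = (−(4/25) + 3/5) / (2·(1/10)) = 11/5 m/s
check:
stop time T_s = (11/5)/5 = 0.4400 s
robot in T_r: 2.2000·0.0800 = 0.1760 m
robot under decel: 2.2000²/(2·5.0000) = 0.4840 m
human closes 0.4000·0.5200 = 0.2080 m
C+Z_d+Z_r = 0.0800+0.0250+0.0400 = 0.1450 m
sum ≈ 0.1760+0.4840+0.2080+0.1450 ≈ 1.0130 m = S ✓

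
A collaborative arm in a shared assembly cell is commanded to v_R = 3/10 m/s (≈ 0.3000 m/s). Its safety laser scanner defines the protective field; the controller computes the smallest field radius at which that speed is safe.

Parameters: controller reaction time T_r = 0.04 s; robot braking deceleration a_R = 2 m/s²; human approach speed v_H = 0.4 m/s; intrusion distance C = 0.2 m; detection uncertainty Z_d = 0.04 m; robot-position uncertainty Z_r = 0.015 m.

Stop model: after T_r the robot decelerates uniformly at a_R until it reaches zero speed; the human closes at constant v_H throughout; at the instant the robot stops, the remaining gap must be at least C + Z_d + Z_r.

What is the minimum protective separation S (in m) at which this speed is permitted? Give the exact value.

S_min = 731/2000 m = 0.3655 m

T_s = v_R/a_R = (3/10)/2 = 0.1500 s
robot covers v_R·T_r = 0.3000·0.0400 = 0.0120 m before braking
braking distance = 0.3000²/(2·2.0000) = 0.0225 m
human over T_r+T_s: 0.4000·(0.0400+0.1500) = 0.0760 m
C+Z_d+Z_r = 0.2000+0.0400+0.0150 = 0.2550 m
S_min ≈ 0.0120+0.0225+0.0760+0.2550  ⇒  S_min = 731/2000 m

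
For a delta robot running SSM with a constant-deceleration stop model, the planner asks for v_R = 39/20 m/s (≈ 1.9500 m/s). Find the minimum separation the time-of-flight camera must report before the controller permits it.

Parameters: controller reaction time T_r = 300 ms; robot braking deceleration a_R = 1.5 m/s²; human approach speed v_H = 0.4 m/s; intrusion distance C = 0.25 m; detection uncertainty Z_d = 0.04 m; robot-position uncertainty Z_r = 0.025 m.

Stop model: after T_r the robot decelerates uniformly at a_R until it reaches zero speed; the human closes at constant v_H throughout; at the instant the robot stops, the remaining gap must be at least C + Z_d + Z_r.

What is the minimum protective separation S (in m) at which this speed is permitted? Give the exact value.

T_s = v_R/a_R = (39/20)/(3/2) = 1.3000 s
robot in T_r: 1.9500·0.3000 = 0.5850 m
braking distance = 1.9500²/(2·1.5000) = 1.2675 m
person approaches 0.4000·(0.3000+1.3000) = 0.6400 m
residual clearance needed = 0.2500+0.0400+0.0250 = 0.3150 m
S_min ≈ 0.5850+1.2675+0.6400+0.3150  ⇒  S_min = 1123/400 m

S_min = 1123/400 m = 2.8075 m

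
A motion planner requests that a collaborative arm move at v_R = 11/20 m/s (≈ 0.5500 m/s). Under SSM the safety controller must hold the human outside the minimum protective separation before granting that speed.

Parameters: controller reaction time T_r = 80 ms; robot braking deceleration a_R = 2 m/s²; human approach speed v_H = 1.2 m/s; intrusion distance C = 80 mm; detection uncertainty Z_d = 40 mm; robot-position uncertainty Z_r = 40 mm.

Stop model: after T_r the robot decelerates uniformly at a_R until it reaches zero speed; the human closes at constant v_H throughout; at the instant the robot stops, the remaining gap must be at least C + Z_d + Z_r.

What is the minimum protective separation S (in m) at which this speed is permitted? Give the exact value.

stop time T_s = (11/20)/2 = 0.2750 s
robot in T_r: 0.5500·0.0800 = 0.0440 m
robot under decel: 0.5500²/(2·2.0000) = 0.0756 m
human closes 1.2000·0.3550 = 0.4260 m
C+Z_d+Z_r = 0.0800+0.0400+0.0400 = 0.1600 m
S_min ≈ 0.0440+0.0756+0.4260+0.1600  ⇒  S_min = 1129/1600 m

S_min = 1129/1600 m = 0.7056 m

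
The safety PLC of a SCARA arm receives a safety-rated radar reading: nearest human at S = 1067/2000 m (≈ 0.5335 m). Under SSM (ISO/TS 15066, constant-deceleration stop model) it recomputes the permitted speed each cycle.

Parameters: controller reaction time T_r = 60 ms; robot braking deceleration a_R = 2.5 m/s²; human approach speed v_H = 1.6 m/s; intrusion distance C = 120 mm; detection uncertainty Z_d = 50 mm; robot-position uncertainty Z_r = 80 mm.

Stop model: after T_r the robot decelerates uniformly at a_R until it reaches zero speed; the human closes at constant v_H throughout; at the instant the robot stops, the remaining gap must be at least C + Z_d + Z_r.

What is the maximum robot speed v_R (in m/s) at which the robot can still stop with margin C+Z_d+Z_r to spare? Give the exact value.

at the boundary: (1/5)·v² + (7/10)·v + (-3/16) = 0
  disc = (7/10)² − 4·(1/5)·(-3/16) = 16/25 ; √disc = 4/5
  v_R = (−(7/10) + 4/5) / (2·(1/5)) = 1/4 m/s
check:
T_s = v_R/a_R = (1/4)/(5/2) = 0.1000 s
robot in T_r: 0.2500·0.0600 = 0.0150 m
braking distance = 0.2500²/(2·2.5000) = 0.0125 m
person approaches 1.6000·(0.0600+0.1000) = 0.2560 m
residual clearance needed = 0.1200+0.0500+0.0800 = 0.2500 m
sum ≈ 0.0150+0.0125+0.2560+0.2500 ≈ 0.5335 m = S ✓

v_R_max = 1/4 m/s = 0.2500 m/s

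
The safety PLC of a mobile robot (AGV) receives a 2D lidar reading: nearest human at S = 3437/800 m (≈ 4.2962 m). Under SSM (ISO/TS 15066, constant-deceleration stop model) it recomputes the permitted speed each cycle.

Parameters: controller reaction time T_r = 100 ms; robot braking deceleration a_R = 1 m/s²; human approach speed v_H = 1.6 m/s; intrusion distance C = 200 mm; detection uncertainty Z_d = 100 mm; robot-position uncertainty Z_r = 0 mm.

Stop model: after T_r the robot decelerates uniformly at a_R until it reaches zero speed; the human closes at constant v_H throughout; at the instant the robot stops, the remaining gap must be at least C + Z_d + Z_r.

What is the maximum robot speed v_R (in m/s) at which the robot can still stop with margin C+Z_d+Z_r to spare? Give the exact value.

at the boundary: (1/2)·v² + (17/10)·v + (-3069/800) = 0
  disc = (17/10)² − 4·(1/2)·(-3069/800) = 169/16 ; √disc = 13/4
  v_R = (−(17/10) + 13/4) / (2·(1/2)) = 31/20 m/s
check:
stop time T_s = (31/20)/1 = 1.5500 s
reaction-phase robot travel = 1.5500·0.1000 = 0.1550 m
braking distance = 1.5500²/(2·1.0000) = 1.2012 m
person approaches 1.6000·(0.1000+1.5500) = 2.6400 m
margins: 0.2000+0.1000+0.0000 = 0.3000 m
sum ≈ 0.1550+1.2012+2.6400+0.3000 ≈ 4.2962 m = S ✓

v_R_max = 31/20 m/s = 1.5500 m/s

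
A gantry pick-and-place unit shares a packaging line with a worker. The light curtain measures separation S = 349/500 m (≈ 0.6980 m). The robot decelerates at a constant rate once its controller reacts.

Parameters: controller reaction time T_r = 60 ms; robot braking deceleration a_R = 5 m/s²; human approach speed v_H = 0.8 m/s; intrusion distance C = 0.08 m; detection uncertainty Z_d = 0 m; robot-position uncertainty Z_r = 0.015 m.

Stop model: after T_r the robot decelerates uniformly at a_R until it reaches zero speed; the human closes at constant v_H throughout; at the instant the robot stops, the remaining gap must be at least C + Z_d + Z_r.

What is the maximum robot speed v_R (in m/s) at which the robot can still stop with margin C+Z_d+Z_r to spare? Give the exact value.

quadratic (1/10)·v² + (11/50)·v + (-111/200) = 0
  disc = (11/50)² − 4·(1/10)·(-111/200) = 169/625 ; √disc = 13/25
  v_R = (−(11/50) + 13/25) / (2·(1/10)) = 3/2 m/s
check:
braking lasts T_s = (3/2)/5 = 0.3000 s
robot in T_r: 1.5000·0.0600 = 0.0900 m
robot covers 1.5000·0.3000 − ½·5.0000·0.3000² = 0.2250 m while stopping
person approaches 0.8000·(0.0600+0.3000) = 0.2880 m
C+Z_d+Z_r = 0.0800+0.0000+0.0150 = 0.0950 m
sum ≈ 0.0900+0.2250+0.2880+0.0950 ≈ 0.6980 m = S ✓

v_R_max = 3/2 m/s = 1.5000 m/s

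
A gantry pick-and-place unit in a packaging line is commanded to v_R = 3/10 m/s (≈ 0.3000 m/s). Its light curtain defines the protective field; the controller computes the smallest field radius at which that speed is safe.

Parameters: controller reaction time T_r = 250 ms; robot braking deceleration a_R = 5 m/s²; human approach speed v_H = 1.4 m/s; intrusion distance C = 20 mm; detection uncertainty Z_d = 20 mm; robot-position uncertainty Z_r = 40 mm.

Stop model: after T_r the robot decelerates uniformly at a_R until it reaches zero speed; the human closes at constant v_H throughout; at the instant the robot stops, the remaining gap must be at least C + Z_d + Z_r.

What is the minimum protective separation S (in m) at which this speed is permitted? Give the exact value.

T_s = v_R/a_R = (3/10)/5 = 0.0600 s
robot in T_r: 0.3000·0.2500 = 0.0750 m
robot under decel: 0.3000²/(2·5.0000) = 0.0090 m
human over T_r+T_s: 1.4000·(0.2500+0.0600) = 0.4340 m
margins: 0.0200+0.0200+0.0400 = 0.0800 m
S_min ≈ 0.0750+0.0090+0.4340+0.0800  ⇒  S_min = 299/500 m

S_min = 299/500 m = 0.5980 m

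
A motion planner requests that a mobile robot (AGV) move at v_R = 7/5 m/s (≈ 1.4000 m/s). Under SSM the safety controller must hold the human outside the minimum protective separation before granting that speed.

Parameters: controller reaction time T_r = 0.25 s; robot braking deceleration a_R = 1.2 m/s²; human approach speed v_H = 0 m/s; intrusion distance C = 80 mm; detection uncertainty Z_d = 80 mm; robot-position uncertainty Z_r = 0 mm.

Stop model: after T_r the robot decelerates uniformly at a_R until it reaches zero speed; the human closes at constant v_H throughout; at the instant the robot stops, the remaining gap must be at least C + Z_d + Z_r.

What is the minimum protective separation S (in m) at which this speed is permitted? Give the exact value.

S_min = 199/150 m = 1.3267 m

T_s = v_R/a_R = (7/5)/(6/5) = 1.1667 s
robot covers v_R·T_r = 1.4000·0.2500 = 0.3500 m before braking
braking distance = 1.4000²/(2·1.2000) = 0.8167 m
human over T_r+T_s: 0.0000·(0.2500+1.1667) = 0.0000 m
margins: 0.0800+0.0800+0.0000 = 0.1600 m
S_min ≈ 0.3500+0.8167+0.0000+0.1600  ⇒  S_min = 199/150 m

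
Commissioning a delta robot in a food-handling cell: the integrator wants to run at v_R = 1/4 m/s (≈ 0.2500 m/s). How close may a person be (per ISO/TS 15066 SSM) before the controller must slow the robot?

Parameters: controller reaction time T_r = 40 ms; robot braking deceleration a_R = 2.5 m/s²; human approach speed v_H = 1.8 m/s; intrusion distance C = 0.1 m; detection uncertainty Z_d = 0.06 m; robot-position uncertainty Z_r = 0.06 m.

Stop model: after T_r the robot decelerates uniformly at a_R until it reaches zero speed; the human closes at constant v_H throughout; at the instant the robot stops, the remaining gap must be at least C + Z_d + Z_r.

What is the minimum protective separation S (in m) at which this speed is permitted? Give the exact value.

S_min = 989/2000 m = 0.4945 m

stop time T_s = (1/4)/(5/2) = 0.1000 s
robot covers v_R·T_r = 0.2500·0.0400 = 0.0100 m before braking
braking distance = 0.2500²/(2·2.5000) = 0.0125 m
human closes 1.8000·0.1400 = 0.2520 m
C+Z_d+Z_r = 0.1000+0.0600+0.0600 = 0.2200 m
S_min ≈ 0.0100+0.0125+0.2520+0.2200  ⇒  S_min = 989/2000 m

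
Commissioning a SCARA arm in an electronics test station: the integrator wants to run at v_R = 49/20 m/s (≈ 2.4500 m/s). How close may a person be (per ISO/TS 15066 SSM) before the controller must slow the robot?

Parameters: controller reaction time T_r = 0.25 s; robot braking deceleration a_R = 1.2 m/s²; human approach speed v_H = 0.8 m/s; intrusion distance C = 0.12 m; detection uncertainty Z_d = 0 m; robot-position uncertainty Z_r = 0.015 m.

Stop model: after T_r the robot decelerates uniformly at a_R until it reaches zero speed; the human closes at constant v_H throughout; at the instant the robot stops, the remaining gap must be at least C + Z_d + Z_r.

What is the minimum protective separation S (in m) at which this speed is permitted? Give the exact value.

T_s = v_R/a_R = (49/20)/(6/5) = 2.0417 s
reaction-phase robot travel = 2.4500·0.2500 = 0.6125 m
robot covers 2.4500·2.0417 − ½·1.2000·2.0417² = 2.5010 m while stopping
human over T_r+T_s: 0.8000·(0.2500+2.0417) = 1.8333 m
C+Z_d+Z_r = 0.1200+0.0000+0.0150 = 0.1350 m
S_min ≈ 0.6125+2.5010+1.8333+0.1350  ⇒  S_min = 8131/1600 m

S_min = 8131/1600 m = 5.0819 m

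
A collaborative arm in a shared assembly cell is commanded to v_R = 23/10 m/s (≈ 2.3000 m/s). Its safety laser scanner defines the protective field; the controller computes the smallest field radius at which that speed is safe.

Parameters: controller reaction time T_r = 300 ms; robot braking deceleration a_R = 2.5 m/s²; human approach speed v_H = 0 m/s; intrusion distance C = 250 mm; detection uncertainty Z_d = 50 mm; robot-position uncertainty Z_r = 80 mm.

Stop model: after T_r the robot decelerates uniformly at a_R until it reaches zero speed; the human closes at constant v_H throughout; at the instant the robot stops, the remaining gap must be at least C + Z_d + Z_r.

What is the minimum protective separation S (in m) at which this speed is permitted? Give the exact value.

braking lasts T_s = (23/10)/(5/2) = 0.9200 s
robot in T_r: 2.3000·0.3000 = 0.6900 m
robot covers 2.3000·0.9200 − ½·2.5000·0.9200² = 1.0580 m while stopping
human closes 0.0000·1.2200 = 0.0000 m
margins: 0.2500+0.0500+0.0800 = 0.3800 m
S_min ≈ 0.6900+1.0580+0.0000+0.3800  ⇒  S_min = 266/125 m

S_min = 266/125 m = 2.1280 m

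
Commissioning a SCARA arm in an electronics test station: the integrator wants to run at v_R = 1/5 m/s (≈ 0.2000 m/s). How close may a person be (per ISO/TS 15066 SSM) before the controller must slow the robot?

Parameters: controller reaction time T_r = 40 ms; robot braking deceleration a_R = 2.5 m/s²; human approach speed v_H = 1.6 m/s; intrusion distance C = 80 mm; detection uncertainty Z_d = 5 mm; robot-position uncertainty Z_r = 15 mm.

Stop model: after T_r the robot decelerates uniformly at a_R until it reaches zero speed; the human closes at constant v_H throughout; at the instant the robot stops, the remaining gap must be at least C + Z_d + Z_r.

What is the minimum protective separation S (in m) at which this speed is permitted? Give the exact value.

S_min = 77/250 m = 0.3080 m

stop time T_s = (1/5)/(5/2) = 0.0800 s
robot in T_r: 0.2000·0.0400 = 0.0080 m
braking distance = 0.2000²/(2·2.5000) = 0.0080 m
human over T_r+T_s: 1.6000·(0.0400+0.0800) = 0.1920 m
residual clearance needed = 0.0800+0.0050+0.0150 = 0.1000 m
S_min ≈ 0.0080+0.0080+0.1920+0.1000  ⇒  S_min = 77/250 m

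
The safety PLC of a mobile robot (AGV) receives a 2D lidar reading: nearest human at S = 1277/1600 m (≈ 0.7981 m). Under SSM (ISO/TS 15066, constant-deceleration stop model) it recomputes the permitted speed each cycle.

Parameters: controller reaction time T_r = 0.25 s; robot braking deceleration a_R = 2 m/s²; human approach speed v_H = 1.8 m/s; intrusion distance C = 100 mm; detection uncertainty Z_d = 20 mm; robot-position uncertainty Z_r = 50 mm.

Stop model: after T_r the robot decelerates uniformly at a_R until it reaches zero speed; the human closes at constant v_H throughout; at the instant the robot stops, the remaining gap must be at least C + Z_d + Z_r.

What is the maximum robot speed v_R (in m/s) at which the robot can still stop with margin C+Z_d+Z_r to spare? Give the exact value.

v_R_max = 3/20 m/s = 0.1500 m/s

quadratic (1/4)·v² + (23/20)·v + (-57/320) = 0
  disc = (23/20)² − 4·(1/4)·(-57/320) = 2401/1600 ; √disc = 49/40
  v_R = (−(23/20) + 49/40) / (2·(1/4)) = 3/20 m/s
check:
T_s = v_R/a_R = (3/20)/2 = 0.0750 s
reaction-phase robot travel = 0.1500·0.2500 = 0.0375 m
braking distance = 0.1500²/(2·2.0000) = 0.0056 m
person approaches 1.8000·(0.2500+0.0750) = 0.5850 m
C+Z_d+Z_r = 0.1000+0.0200+0.0500 = 0.1700 m
sum ≈ 0.0375+0.0056+0.5850+0.1700 ≈ 0.7981 m = S ✓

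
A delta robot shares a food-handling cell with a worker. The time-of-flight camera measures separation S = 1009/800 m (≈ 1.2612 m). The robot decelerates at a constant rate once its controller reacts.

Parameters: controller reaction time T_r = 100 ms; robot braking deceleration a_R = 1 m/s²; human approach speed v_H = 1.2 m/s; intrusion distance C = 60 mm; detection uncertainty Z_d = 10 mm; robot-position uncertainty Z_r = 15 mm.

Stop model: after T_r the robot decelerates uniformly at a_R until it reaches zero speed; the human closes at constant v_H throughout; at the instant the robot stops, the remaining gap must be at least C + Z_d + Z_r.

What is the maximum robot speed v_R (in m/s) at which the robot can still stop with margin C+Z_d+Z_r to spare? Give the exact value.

collect terms ⇒ (1/2)·v_R² + (13/10)·v_R + (-169/160) = 0
  disc = (13/10)² − 4·(1/2)·(-169/160) = 1521/400 ; √disc = 39/20
  v_R = (−(13/10) + 39/20) / (2·(1/2)) = 13/20 m/s
check:
stop time T_s = (13/20)/1 = 0.6500 s
reaction-phase robot travel = 0.6500·0.1000 = 0.0650 m
robot under decel: 0.6500²/(2·1.0000) = 0.2112 m
person approaches 1.2000·(0.1000+0.6500) = 0.9000 m
C+Z_d+Z_r = 0.0600+0.0100+0.0150 = 0.0850 m
sum ≈ 0.0650+0.2112+0.9000+0.0850 ≈ 1.2612 m = S ✓

v_R_max = 13/20 m/s = 0.6500 m/s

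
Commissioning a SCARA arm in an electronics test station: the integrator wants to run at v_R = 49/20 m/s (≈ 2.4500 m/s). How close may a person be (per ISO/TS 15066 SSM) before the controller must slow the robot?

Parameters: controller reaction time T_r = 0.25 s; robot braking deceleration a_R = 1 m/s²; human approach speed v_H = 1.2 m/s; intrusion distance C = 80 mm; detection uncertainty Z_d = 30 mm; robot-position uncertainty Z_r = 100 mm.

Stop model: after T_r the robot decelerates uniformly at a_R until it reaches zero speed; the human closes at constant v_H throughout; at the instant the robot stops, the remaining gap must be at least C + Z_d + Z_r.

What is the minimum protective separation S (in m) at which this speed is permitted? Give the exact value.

T_s = v_R/a_R = (49/20)/1 = 2.4500 s
robot in T_r: 2.4500·0.2500 = 0.6125 m
braking distance = 2.4500²/(2·1.0000) = 3.0013 m
person approaches 1.2000·(0.2500+2.4500) = 3.2400 m
margins: 0.0800+0.0300+0.1000 = 0.2100 m
S_min ≈ 0.6125+3.0013+3.2400+0.2100  ⇒  S_min = 5651/800 m

S_min = 5651/800 m = 7.0637 m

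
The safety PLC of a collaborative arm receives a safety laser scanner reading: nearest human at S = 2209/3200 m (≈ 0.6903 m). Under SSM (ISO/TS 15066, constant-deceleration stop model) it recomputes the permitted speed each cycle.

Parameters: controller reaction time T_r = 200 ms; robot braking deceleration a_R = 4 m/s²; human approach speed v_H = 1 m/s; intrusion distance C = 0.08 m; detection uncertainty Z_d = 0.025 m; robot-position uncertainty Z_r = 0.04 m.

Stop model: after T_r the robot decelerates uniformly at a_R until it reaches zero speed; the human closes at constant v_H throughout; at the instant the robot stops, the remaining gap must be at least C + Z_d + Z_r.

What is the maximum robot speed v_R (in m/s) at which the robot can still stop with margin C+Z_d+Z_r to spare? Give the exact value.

v_R_max = 13/20 m/s = 0.6500 m/s

at the boundary: (1/8)·v² + (9/20)·v + (-221/640) = 0
  disc = (9/20)² − 4·(1/8)·(-221/640) = 2401/6400 ; √disc = 49/80
  v_R = (−(9/20) + 49/80) / (2·(1/8)) = 13/20 m/s
check:
braking lasts T_s = (13/20)/4 = 0.1625 s
robot covers v_R·T_r = 0.6500·0.2000 = 0.1300 m before braking
robot covers 0.6500·0.1625 − ½·4.0000·0.1625² = 0.0528 m while stopping
human closes 1.0000·0.3625 = 0.3625 m
margins: 0.0800+0.0250+0.0400 = 0.1450 m
sum ≈ 0.1300+0.0528+0.3625+0.1450 ≈ 0.6903 m = S ✓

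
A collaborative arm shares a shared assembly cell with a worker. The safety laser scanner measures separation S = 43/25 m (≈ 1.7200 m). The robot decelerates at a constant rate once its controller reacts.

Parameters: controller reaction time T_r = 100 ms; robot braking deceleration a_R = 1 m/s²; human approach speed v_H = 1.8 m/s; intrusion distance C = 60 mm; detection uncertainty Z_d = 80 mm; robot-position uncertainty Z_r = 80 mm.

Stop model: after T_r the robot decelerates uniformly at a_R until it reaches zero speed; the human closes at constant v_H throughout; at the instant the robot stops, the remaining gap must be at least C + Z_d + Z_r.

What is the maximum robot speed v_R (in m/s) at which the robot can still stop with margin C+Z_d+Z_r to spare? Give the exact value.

v_R_max = 3/5 m/s = 0.6000 m/s

quadratic (1/2)·v² + (19/10)·v + (-33/25) = 0
  disc = (19/10)² − 4·(1/2)·(-33/25) = 25/4 ; √disc = 5/2
  v_R = (−(19/10) + 5/2) / (2·(1/2)) = 3/5 m/s
check:
T_s = v_R/a_R = (3/5)/1 = 0.6000 s
robot covers v_R·T_r = 0.6000·0.1000 = 0.0600 m before braking
braking distance = 0.6000²/(2·1.0000) = 0.1800 m
person approaches 1.8000·(0.1000+0.6000) = 1.2600 m
margins: 0.0600+0.0800+0.0800 = 0.2200 m
sum ≈ 0.0600+0.1800+1.2600+0.2200 ≈ 1.7200 m = S ✓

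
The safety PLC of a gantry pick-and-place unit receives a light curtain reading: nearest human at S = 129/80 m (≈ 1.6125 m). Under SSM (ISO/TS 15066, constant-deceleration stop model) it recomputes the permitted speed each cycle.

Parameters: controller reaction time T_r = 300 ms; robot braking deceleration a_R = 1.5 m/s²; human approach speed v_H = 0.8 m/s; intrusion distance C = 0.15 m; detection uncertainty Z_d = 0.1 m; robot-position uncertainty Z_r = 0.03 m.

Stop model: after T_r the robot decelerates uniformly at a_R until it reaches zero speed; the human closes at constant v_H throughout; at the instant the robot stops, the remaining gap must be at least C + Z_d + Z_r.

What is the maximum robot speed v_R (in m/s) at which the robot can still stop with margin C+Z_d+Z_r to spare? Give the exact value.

quadratic (1/3)·v² + (5/6)·v + (-437/400) = 0
  disc = (5/6)² − 4·(1/3)·(-437/400) = 484/225 ; √disc = 22/15
  v_R = (−(5/6) + 22/15) / (2·(1/3)) = 19/20 m/s
check:
braking lasts T_s = (19/20)/(3/2) = 0.6333 s
robot in T_r: 0.9500·0.3000 = 0.2850 m
robot under decel: 0.9500²/(2·1.5000) = 0.3008 m
human over T_r+T_s: 0.8000·(0.3000+0.6333) = 0.7467 m
margins: 0.1500+0.1000+0.0300 = 0.2800 m
sum ≈ 0.2850+0.3008+0.7467+0.2800 ≈ 1.6125 m = S ✓

v_R_max = 19/20 m/s = 0.9500 m/s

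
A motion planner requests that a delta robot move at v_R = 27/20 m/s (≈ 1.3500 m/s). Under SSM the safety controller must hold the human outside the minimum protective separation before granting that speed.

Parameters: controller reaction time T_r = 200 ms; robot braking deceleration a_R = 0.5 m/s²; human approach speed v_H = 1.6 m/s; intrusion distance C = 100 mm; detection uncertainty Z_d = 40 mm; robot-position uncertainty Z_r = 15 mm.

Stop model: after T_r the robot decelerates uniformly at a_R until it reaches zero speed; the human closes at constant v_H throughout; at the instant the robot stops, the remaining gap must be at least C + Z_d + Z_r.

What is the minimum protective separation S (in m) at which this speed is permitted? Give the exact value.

S_min = 551/80 m = 6.8875 m

stop time T_s = (27/20)/(1/2) = 2.7000 s
robot covers v_R·T_r = 1.3500·0.2000 = 0.2700 m before braking
robot covers 1.3500·2.7000 − ½·0.5000·2.7000² = 1.8225 m while stopping
human closes 1.6000·2.9000 = 4.6400 m
residual clearance needed = 0.1000+0.0400+0.0150 = 0.1550 m
S_min ≈ 0.2700+1.8225+4.6400+0.1550  ⇒  S_min = 551/80 m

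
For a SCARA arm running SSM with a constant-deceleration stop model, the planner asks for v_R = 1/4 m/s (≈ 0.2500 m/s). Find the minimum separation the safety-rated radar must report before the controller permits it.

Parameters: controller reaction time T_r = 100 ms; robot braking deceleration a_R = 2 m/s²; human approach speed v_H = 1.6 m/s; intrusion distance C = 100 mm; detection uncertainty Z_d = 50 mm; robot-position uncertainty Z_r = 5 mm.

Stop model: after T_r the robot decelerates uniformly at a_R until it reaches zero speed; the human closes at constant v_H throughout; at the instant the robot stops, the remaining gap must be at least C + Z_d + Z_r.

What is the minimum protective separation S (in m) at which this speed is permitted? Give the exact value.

T_s = v_R/a_R = (1/4)/2 = 0.1250 s
robot in T_r: 0.2500·0.1000 = 0.0250 m
robot under decel: 0.2500²/(2·2.0000) = 0.0156 m
person approaches 1.6000·(0.1000+0.1250) = 0.3600 m
C+Z_d+Z_r = 0.1000+0.0500+0.0050 = 0.1550 m
S_min ≈ 0.0250+0.0156+0.3600+0.1550  ⇒  S_min = 889/1600 m

S_min = 889/1600 m = 0.5556 m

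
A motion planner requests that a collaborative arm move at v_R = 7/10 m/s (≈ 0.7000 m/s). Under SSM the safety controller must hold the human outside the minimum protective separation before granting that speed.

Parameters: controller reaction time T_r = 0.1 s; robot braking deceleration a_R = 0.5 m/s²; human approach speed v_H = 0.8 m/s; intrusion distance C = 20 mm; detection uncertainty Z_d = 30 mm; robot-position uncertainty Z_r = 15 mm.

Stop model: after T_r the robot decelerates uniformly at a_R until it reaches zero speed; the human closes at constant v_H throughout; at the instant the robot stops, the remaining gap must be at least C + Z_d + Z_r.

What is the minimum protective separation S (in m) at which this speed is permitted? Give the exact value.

S_min = 73/40 m = 1.8250 m

stop time T_s = (7/10)/(1/2) = 1.4000 s
reaction-phase robot travel = 0.7000·0.1000 = 0.0700 m
robot covers 0.7000·1.4000 − ½·0.5000·1.4000² = 0.4900 m while stopping
human closes 0.8000·1.5000 = 1.2000 m
residual clearance needed = 0.0200+0.0300+0.0150 = 0.0650 m
S_min ≈ 0.0700+0.4900+1.2000+0.0650  ⇒  S_min = 73/40 m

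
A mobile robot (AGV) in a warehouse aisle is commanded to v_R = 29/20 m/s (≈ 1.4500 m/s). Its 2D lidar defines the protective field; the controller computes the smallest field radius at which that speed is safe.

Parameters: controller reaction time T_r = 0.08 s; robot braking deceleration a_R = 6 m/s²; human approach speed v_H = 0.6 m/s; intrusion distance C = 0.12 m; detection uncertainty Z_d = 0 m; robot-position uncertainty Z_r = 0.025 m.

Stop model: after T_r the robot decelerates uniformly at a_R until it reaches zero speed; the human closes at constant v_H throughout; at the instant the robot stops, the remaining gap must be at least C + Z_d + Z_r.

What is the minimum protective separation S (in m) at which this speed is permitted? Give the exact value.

stop time T_s = (29/20)/6 = 0.2417 s
robot in T_r: 1.4500·0.0800 = 0.1160 m
robot under decel: 1.4500²/(2·6.0000) = 0.1752 m
person approaches 0.6000·(0.0800+0.2417) = 0.1930 m
C+Z_d+Z_r = 0.1200+0.0000+0.0250 = 0.1450 m
S_min ≈ 0.1160+0.1752+0.1930+0.1450  ⇒  S_min = 15101/24000 m

S_min = 15101/24000 m = 0.6292 m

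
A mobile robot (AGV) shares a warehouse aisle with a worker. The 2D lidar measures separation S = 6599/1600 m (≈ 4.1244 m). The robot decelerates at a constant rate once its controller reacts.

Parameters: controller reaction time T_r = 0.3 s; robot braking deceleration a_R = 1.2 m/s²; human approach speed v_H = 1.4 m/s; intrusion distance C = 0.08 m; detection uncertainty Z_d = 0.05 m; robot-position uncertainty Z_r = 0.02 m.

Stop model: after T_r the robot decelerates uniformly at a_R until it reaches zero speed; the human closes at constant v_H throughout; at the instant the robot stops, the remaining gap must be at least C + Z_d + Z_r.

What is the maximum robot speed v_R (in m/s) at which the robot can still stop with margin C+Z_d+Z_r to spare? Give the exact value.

collect terms ⇒ (5/12)·v_R² + (22/15)·v_R + (-5687/1600) = 0
  disc = (22/15)² − 4·(5/12)·(-5687/1600) = 116281/14400 ; √disc = 341/120
  v_R = (−(22/15) + 341/120) / (2·(5/12)) = 33/20 m/s
check:
stop time T_s = (33/20)/(6/5) = 1.3750 s
robot in T_r: 1.6500·0.3000 = 0.4950 m
braking distance = 1.6500²/(2·1.2000) = 1.1344 m
human over T_r+T_s: 1.4000·(0.3000+1.3750) = 2.3450 m
margins: 0.0800+0.0500+0.0200 = 0.1500 m
sum ≈ 0.4950+1.1344+2.3450+0.1500 ≈ 4.1244 m = S ✓

v_R_max = 33/20 m/s = 1.6500 m/s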